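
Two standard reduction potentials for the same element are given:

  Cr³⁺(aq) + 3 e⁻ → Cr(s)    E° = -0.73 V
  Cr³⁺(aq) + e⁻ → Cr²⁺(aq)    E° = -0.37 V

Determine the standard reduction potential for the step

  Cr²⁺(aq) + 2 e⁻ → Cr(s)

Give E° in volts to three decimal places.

-0.910 V

Sequential free energies add, so n₃E°₃ = n₁E°₁ + n₂E°₂.
With n₃ = 3, and the known step contributing 1×(-0.37) V, the unknown satisfies 2·E° = 3×(-0.73) − 1×(-0.37) = -1.820.
E° = -1.820 / 2 = -0.910 V.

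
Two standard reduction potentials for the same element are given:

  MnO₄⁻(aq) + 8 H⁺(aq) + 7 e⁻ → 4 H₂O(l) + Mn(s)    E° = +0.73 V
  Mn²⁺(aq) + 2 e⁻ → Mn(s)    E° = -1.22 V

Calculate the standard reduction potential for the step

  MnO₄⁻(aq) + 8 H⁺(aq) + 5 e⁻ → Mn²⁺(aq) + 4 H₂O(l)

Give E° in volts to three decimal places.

Sequential free energies add, so n₃E°₃ = n₁E°₁ + n₂E°₂.
With n₃ = 7, and the known step contributing 2×(-1.22) V, the unknown satisfies 5·E° = 7×(+0.73) − 2×(-1.22) = +7.550.
E° = +7.550 / 5 = +1.510 V.

+1.510 V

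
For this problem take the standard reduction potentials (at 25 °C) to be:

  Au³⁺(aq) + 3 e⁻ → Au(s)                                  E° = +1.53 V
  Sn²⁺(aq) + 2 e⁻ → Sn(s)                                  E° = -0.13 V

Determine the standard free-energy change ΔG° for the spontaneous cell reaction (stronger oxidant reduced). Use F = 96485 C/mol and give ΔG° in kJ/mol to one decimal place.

Au³⁺/Au (E° = +1.53 V) is the cathode; Sn²⁺/Sn (E° = -0.13 V) is the anode, so E°cell = +1.66 V.
Balancing electrons gives n = 6 (lcm of 3 and 2).
ΔG° = −nFE° = −(6)(96485)(+1.66) = -960,991 J = -961.0 kJ/mol.

-961.0 kJ/mol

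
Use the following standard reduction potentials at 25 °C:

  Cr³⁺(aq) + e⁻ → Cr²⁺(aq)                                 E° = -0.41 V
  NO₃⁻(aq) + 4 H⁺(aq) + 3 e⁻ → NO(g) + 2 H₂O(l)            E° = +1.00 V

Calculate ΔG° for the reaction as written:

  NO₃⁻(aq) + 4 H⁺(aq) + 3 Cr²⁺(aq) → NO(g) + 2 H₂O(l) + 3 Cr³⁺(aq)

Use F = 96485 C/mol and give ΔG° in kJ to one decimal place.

As written, NO₃⁻/NO is reduced (cathode) and Cr³⁺/Cr²⁺ is oxidised (anode), so E°cell = (+1.00) − (-0.41) = +1.41 V.
Balancing electrons gives n = 3.
ΔG° = −nFE° = −(3)(96485)(+1.41) = -408,132 J = -408.1 kJ.

-408.1 kJ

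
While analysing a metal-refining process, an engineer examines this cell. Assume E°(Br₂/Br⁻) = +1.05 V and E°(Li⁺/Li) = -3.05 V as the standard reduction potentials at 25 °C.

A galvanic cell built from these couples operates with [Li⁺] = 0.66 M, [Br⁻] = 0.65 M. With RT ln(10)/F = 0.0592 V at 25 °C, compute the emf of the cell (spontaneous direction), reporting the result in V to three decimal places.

Br₂/Br⁻ is the cathode (higher E°), Li⁺/Li the anode: E°cell = +1.05 − (-3.05) = +4.10 V, n = 2.
Overall: Br₂(l) + 2 Li(s) → 2 Br⁻(aq) + 2 Li⁺(aq)
Q = [Br⁻]^2·[Li⁺]^2; log Q = -0.735.
E = E° − (0.0592/n) log Q = +4.10 − (0.0592/2)(-0.735) = +4.122 V.

+4.122 V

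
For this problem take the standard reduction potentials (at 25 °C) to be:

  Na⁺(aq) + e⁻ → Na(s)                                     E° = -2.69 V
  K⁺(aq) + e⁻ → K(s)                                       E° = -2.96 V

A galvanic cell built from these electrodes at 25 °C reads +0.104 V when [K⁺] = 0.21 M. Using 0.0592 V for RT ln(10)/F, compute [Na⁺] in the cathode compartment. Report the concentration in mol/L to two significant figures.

0.00033 M

Na⁺/Na is the cathode, K⁺/K the anode: E°cell = +0.27 V, n = 1.
Overall reaction: Na⁺(aq) + K(s) → Na(s) + K⁺(aq); Q = [K⁺]^1/[Na⁺]^1.
From E = E° − (0.0592/n) log Q: log Q = (E° − E)·n/0.0592 = (+0.27 − (+0.104))·1/0.0592 = 2.8041.
So 1·log[Na⁺] = 1·log(0.21) − log Q = -0.6778 − (2.8041) = -3.4819; [Na⁺] = 10^(-3.4819) ≈ 0.00033 M.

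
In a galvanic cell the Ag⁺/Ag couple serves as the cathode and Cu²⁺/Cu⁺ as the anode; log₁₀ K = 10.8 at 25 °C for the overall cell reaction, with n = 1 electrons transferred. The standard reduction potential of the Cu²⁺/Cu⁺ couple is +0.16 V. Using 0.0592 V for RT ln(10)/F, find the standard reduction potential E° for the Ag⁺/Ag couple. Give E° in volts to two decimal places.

E°cell = (0.0592/n)·log K = (0.0592/1)(10.8) = +0.639 V.
Since Ag⁺/Ag is the cathode and Cu²⁺/Cu⁺ the anode, E°cell = E°(Ag⁺/Ag) − E°(Cu²⁺/Cu⁺).
So E°(Ag⁺/Ag) = E°cell + E°(Cu²⁺/Cu⁺) = +0.639 + (+0.16) = +0.80 V.

+0.80 V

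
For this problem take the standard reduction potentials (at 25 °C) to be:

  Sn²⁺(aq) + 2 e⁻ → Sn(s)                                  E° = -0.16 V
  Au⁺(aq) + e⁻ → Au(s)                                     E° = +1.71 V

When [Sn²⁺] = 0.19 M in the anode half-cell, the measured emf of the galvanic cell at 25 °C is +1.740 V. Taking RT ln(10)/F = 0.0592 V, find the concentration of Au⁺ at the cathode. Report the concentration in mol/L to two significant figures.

Au⁺/Au is the cathode, Sn²⁺/Sn the anode: E°cell = +1.87 V, n = 2.
Overall reaction: 2 Au⁺(aq) + Sn(s) → 2 Au(s) + Sn²⁺(aq); Q = [Sn²⁺]^1/[Au⁺]^2.
From E = E° − (0.0592/n) log Q: log Q = (E° − E)·n/0.0592 = (+1.87 − (+1.740))·2/0.0592 = 4.3919.
So 2·log[Au⁺] = 1·log(0.19) − log Q = -0.7212 − (4.3919) = -5.1131; log[Au⁺] = -5.1131 / 2 = -2.5566; [Au⁺] = 10^(-2.5566) ≈ 0.0028 M.

0.0028 M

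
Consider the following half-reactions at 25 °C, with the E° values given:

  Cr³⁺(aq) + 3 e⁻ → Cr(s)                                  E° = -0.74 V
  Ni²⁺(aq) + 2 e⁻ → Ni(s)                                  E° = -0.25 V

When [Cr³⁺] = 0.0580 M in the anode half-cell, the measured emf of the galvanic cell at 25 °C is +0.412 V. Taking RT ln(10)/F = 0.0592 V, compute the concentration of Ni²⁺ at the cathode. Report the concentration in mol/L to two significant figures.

0.00035 M

Ni²⁺/Ni is the cathode, Cr³⁺/Cr the anode: E°cell = +0.49 V, n = 6.
Overall reaction: 3 Ni²⁺(aq) + 2 Cr(s) → 3 Ni(s) + 2 Cr³⁺(aq); Q = [Cr³⁺]^2/[Ni²⁺]^3.
From E = E° − (0.0592/n) log Q: log Q = (E° − E)·n/0.0592 = (+0.49 − (+0.412))·6/0.0592 = 7.9054.
So 3·log[Ni²⁺] = 2·log(0.058) − log Q = -2.4731 − (7.9054) = -10.3785; log[Ni²⁺] = -10.3785 / 3 = -3.4595; [Ni²⁺] = 10^(-3.4595) ≈ 0.00035 M.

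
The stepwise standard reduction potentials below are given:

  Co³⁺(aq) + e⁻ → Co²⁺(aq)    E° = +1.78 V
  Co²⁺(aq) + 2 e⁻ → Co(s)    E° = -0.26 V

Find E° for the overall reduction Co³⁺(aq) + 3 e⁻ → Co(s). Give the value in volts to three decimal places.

Standard free energies of sequential steps add: ΔG°₃ = ΔG°₁ + ΔG°₂, so n₃E°₃ = n₁E°₁ + n₂E°₂.
E°₃ = (1×+1.78 + 2×-0.26) / 3 = (+1.260) / 3 = +0.420 V.
E° values themselves are not directly additive — weighting by electron count is essential.

+0.420 V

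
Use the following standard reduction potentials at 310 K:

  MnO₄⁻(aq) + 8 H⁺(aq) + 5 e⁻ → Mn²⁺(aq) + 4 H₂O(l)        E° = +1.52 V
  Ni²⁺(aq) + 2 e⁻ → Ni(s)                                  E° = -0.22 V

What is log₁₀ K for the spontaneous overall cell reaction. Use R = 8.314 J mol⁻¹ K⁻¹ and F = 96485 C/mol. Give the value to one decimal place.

282.9

Cathode: MnO₄⁻/Mn²⁺; anode: Ni²⁺/Ni. E°cell = (+1.52) − (-0.22) = +1.74 V, with n = 10.
ΔG° = −nFE° = −RT ln K, so ln K = nFE°/(RT) = (10)(96485)(+1.74) / ((8.314)(310)) = 651.384.
log₁₀ K = 651.384 / ln 10 = 282.9.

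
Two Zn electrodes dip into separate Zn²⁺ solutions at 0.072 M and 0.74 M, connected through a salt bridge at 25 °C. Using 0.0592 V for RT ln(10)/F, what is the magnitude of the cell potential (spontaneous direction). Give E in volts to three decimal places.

For a concentration cell E°cell = 0. The 0.74 M side is the cathode (reduction is favoured where [Zn²⁺] is higher).
With n = 2, E = −(0.0592/2) log([Zn²⁺]ₐₙ/[Zn²⁺]꜀ₐₜ) = −(0.0592/2) log(0.072/0.74) = −(0.0592/2)(-1.012) = +0.030 V.

+0.030 V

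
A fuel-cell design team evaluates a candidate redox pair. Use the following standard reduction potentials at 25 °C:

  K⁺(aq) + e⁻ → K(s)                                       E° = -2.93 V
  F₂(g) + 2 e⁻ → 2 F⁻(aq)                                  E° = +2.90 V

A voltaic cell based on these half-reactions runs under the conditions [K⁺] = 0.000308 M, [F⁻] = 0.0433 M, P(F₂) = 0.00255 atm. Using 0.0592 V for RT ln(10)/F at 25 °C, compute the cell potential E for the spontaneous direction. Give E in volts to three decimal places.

F₂/F⁻ is the cathode (higher E°), K⁺/K the anode: E°cell = +2.90 − (-2.93) = +5.83 V, n = 2.
Overall: F₂(g) + 2 K(s) → 2 F⁻(aq) + 2 K⁺(aq)
Q = [F⁻]^2·[K⁺]^2 / (P(F₂)); log Q = -7.156.
E = E° − (0.0592/n) log Q = +5.83 − (0.0592/2)(-7.156) = +6.042 V.

+6.042 V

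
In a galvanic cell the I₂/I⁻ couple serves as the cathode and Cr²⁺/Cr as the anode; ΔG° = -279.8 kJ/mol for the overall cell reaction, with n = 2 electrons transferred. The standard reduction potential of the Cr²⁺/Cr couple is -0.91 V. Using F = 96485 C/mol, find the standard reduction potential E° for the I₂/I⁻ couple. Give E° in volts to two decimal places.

E°cell = −ΔG°/(nF) = −(-279.8×10³)/((2)(96485)) = +1.450 V.
Since I₂/I⁻ is the cathode and Cr²⁺/Cr the anode, E°cell = E°(I₂/I⁻) − E°(Cr²⁺/Cr).
So E°(I₂/I⁻) = E°cell + E°(Cr²⁺/Cr) = +1.450 + (-0.91) = +0.54 V.

+0.54 V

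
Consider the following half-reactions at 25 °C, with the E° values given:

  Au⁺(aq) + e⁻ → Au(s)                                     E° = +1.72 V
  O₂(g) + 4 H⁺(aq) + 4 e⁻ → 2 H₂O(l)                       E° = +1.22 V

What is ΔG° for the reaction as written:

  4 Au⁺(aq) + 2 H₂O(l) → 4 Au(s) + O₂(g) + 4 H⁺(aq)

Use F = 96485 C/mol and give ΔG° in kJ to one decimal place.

-193.0 kJ

As written, Au⁺/Au is reduced (cathode) and O₂/H₂O is oxidised (anode), so E°cell = (+1.72) − (+1.22) = +0.50 V.
Balancing electrons gives n = 4.
ΔG° = −nFE° = −(4)(96485)(+0.50) = -192,970 J = -193.0 kJ.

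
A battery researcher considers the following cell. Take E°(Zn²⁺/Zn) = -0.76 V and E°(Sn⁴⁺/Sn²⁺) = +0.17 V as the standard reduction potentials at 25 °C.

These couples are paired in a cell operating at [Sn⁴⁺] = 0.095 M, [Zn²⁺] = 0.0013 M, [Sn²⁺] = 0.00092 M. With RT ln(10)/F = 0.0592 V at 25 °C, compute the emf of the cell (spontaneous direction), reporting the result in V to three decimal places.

+1.075 V

Sn⁴⁺/Sn²⁺ is the cathode (higher E°), Zn²⁺/Zn the anode: E°cell = +0.17 − (-0.76) = +0.93 V, n = 2.
Overall: Sn⁴⁺(aq) + Zn(s) → Sn²⁺(aq) + Zn²⁺(aq)
Q = [Sn²⁺]·[Zn²⁺] / ([Sn⁴⁺]); log Q = -4.900.
E = E° − (0.0592/n) log Q = +0.93 − (0.0592/2)(-4.900) = +1.075 V.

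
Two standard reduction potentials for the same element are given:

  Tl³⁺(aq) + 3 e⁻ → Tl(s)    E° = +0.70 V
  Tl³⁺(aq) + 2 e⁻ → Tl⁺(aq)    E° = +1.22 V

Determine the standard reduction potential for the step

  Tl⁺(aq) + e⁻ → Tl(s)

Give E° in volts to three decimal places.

Sequential free energies add, so n₃E°₃ = n₁E°₁ + n₂E°₂.
With n₃ = 3, and the known step contributing 2×(+1.22) V, the unknown satisfies 1·E° = 3×(+0.70) − 2×(+1.22) = -0.340.
E° = -0.340 / 1 = -0.340 V.

-0.340 V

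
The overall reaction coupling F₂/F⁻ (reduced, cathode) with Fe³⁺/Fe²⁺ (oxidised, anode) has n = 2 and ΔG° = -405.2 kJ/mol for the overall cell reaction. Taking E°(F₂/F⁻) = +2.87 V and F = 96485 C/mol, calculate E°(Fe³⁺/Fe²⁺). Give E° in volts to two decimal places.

E°cell = −ΔG°/(nF) = −(-405.2×10³)/((2)(96485)) = +2.100 V.
Since F₂/F⁻ is the cathode and Fe³⁺/Fe²⁺ the anode, E°cell = E°(F₂/F⁻) − E°(Fe³⁺/Fe²⁺).
So E°(Fe³⁺/Fe²⁺) = E°(F₂/F⁻) − E°cell = (+2.87) − (+2.100) = +0.77 V.

+0.77 V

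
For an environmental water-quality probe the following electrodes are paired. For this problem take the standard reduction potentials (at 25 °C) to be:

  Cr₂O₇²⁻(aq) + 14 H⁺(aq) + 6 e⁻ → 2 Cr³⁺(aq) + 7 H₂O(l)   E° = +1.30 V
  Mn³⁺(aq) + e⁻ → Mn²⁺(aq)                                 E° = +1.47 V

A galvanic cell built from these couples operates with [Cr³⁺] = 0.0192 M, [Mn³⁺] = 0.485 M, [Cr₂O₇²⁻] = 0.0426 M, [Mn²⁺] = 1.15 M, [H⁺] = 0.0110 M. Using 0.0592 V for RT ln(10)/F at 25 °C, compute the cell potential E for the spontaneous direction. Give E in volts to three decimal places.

+0.398 V

Mn³⁺/Mn²⁺ is the cathode (higher E°), Cr₂O₇²⁻/Cr³⁺ the anode: E°cell = +1.47 − (+1.30) = +0.17 V, n = 6.
Overall: 6 Mn³⁺(aq) + 2 Cr³⁺(aq) + 7 H₂O(l) → 6 Mn²⁺(aq) + Cr₂O₇²⁻(aq) + 14 H⁺(aq)
Q = [Mn²⁺]^6·[Cr₂O₇²⁻]·[H⁺]^14 / ([Mn³⁺]^6·[Cr³⁺]^2); log Q = -23.108.
E = E° − (0.0592/n) log Q = +0.17 − (0.0592/6)(-23.108) = +0.398 V.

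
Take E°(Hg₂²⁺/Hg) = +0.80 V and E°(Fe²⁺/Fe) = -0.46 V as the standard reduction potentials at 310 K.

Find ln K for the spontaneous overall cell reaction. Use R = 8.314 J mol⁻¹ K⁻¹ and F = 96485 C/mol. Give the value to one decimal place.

94.3

Cathode: Hg₂²⁺/Hg; anode: Fe²⁺/Fe. E°cell = (+0.80) − (-0.46) = +1.26 V, with n = 2.
ΔG° = −nFE° = −RT ln K, so ln K = nFE°/(RT) = (2)(96485)(+1.26) / ((8.314)(310)) = 94.338.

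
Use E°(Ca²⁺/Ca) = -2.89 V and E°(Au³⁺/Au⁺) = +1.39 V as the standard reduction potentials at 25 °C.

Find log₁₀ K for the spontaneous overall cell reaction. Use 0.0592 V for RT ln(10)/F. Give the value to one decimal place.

Cathode: Au³⁺/Au⁺; anode: Ca²⁺/Ca. E°cell = +4.28 V, n = 2.
log K = nE°cell / 0.0592 = (2)(+4.28) / 0.0592 = 144.6.

144.6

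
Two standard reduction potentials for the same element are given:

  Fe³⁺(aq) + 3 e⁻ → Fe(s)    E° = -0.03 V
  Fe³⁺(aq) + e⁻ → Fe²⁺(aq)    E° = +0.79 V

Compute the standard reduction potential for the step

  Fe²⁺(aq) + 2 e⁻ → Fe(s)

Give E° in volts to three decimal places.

-0.440 V

Sequential free energies add, so n₃E°₃ = n₁E°₁ + n₂E°₂.
With n₃ = 3, and the known step contributing 1×(+0.79) V, the unknown satisfies 2·E° = 3×(-0.03) − 1×(+0.79) = -0.880.
E° = -0.880 / 2 = -0.440 V.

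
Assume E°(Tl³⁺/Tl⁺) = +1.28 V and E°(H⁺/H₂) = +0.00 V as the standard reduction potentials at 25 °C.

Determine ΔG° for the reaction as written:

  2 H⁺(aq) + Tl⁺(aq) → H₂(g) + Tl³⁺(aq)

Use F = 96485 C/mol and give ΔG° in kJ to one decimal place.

+247.0 kJ

As written, H⁺/H₂ is reduced (cathode) and Tl³⁺/Tl⁺ is oxidised (anode), so E°cell = (+0.00) − (+1.28) = -1.28 V.
Balancing electrons gives n = 2.
ΔG° = −nFE° = −(2)(96485)(-1.28) = 247,002 J = +247.0 kJ.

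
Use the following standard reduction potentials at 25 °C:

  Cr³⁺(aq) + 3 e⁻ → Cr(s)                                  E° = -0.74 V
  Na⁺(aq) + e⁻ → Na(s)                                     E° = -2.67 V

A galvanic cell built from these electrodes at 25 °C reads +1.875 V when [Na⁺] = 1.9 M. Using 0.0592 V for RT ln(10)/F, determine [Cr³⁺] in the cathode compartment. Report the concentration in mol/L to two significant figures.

0.011 M

Cr³⁺/Cr is the cathode, Na⁺/Na the anode: E°cell = +1.93 V, n = 3.
Overall reaction: Cr³⁺(aq) + 3 Na(s) → Cr(s) + 3 Na⁺(aq); Q = [Na⁺]^3/[Cr³⁺]^1.
From E = E° − (0.0592/n) log Q: log Q = (E° − E)·n/0.0592 = (+1.93 − (+1.875))·3/0.0592 = 2.7872.
So 1·log[Cr³⁺] = 3·log(1.9) − log Q = 0.8363 − (2.7872) = -1.9509; [Cr³⁺] = 10^(-1.9509) ≈ 0.011 M.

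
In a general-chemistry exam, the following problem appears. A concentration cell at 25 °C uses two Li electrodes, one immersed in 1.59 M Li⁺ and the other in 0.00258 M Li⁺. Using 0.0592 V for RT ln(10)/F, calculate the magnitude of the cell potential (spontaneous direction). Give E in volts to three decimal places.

+0.165 V

For a concentration cell E°cell = 0. The 1.59 M side is the cathode (reduction is favoured where [Li⁺] is higher).
With n = 1, E = −(0.0592/1) log([Li⁺]ₐₙ/[Li⁺]꜀ₐₜ) = −(0.0592/1) log(0.00258/1.59) = −(0.0592/1)(-2.790) = +0.165 V.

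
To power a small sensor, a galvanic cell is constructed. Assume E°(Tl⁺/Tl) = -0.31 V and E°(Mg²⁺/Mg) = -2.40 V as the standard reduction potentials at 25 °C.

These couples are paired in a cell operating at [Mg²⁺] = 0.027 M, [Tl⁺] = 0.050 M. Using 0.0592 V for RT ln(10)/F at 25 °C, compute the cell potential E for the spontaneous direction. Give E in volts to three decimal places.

+2.059 V

Tl⁺/Tl is the cathode (higher E°), Mg²⁺/Mg the anode: E°cell = -0.31 − (-2.40) = +2.09 V, n = 2.
Overall: 2 Tl⁺(aq) + Mg(s) → 2 Tl(s) + Mg²⁺(aq)
Q = [Mg²⁺] / ([Tl⁺]^2); log Q = 1.033.
E = E° − (0.0592/n) log Q = +2.09 − (0.0592/2)(1.033) = +2.059 V.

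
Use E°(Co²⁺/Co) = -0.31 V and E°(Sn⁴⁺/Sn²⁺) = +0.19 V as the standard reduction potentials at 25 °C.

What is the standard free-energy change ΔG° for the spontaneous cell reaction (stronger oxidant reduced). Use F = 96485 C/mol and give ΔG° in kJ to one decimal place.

-96.5 kJ

Sn⁴⁺/Sn²⁺ (E° = +0.19 V) is the cathode; Co²⁺/Co (E° = -0.31 V) is the anode, so E°cell = +0.50 V.
Balancing electrons gives n = 2 (lcm of 2 and 2).
ΔG° = −nFE° = −(2)(96485)(+0.50) = -96,485 J = -96.5 kJ.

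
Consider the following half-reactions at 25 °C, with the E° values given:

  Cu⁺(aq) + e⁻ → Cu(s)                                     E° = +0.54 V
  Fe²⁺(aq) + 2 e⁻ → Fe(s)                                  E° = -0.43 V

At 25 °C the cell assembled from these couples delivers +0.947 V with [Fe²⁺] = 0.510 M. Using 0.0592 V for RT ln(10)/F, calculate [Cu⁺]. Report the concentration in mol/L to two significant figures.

0.29 M

Cu⁺/Cu is the cathode, Fe²⁺/Fe the anode: E°cell = +0.97 V, n = 2.
Overall reaction: 2 Cu⁺(aq) + Fe(s) → 2 Cu(s) + Fe²⁺(aq); Q = [Fe²⁺]^1/[Cu⁺]^2.
From E = E° − (0.0592/n) log Q: log Q = (E° − E)·n/0.0592 = (+0.97 − (+0.947))·2/0.0592 = 0.7770.
So 2·log[Cu⁺] = 1·log(0.51) − log Q = -0.2924 − (0.7770) = -1.0694; log[Cu⁺] = -1.0694 / 2 = -0.5347; [Cu⁺] = 10^(-0.5347) ≈ 0.29 M.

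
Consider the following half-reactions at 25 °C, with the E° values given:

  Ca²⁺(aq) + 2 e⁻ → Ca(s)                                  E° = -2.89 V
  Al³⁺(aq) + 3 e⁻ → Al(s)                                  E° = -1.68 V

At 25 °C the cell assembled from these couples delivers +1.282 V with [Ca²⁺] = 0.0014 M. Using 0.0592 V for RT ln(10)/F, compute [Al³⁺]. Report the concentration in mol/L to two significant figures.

Al³⁺/Al is the cathode, Ca²⁺/Ca the anode: E°cell = +1.21 V, n = 6.
Overall reaction: 2 Al³⁺(aq) + 3 Ca(s) → 2 Al(s) + 3 Ca²⁺(aq); Q = [Ca²⁺]^3/[Al³⁺]^2.
From E = E° − (0.0592/n) log Q: log Q = (E° − E)·n/0.0592 = (+1.21 − (+1.282))·6/0.0592 = -7.2973.
So 2·log[Al³⁺] = 3·log(0.0014) − log Q = -8.5616 − (-7.2973) = -1.2643; log[Al³⁺] = -1.2643 / 2 = -0.6321; [Al³⁺] = 10^(-0.6321) ≈ 0.23 M.

0.23 M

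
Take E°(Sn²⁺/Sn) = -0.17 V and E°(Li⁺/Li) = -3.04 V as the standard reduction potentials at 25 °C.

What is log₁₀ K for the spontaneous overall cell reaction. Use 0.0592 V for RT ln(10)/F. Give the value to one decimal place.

Cathode: Sn²⁺/Sn; anode: Li⁺/Li. E°cell = +2.87 V, n = 2.
log K = nE°cell / 0.0592 = (2)(+2.87) / 0.0592 = 97.0.

97.0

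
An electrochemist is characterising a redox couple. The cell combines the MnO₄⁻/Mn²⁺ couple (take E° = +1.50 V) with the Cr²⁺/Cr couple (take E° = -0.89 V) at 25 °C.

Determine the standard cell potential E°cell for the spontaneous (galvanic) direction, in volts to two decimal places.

The MnO₄⁻/Mn²⁺ couple has the higher reduction potential, so it is the cathode; Cr²⁺/Cr is oxidised at the anode.
E°cell = E°(cathode) − E°(anode) = (+1.50) − (-0.89) = +2.39 V.

+2.39 V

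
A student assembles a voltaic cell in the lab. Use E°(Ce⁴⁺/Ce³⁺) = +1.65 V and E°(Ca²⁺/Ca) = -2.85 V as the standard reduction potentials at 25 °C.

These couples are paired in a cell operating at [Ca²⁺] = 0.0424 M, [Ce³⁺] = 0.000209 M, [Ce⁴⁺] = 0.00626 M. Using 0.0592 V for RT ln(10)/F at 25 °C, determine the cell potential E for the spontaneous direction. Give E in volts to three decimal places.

Ce⁴⁺/Ce³⁺ is the cathode (higher E°), Ca²⁺/Ca the anode: E°cell = +1.65 − (-2.85) = +4.50 V, n = 2.
Overall: 2 Ce⁴⁺(aq) + Ca(s) → 2 Ce³⁺(aq) + Ca²⁺(aq)
Q = [Ce³⁺]^2·[Ca²⁺] / ([Ce⁴⁺]^2); log Q = -4.325.
E = E° − (0.0592/n) log Q = +4.50 − (0.0592/2)(-4.325) = +4.628 V.

+4.628 V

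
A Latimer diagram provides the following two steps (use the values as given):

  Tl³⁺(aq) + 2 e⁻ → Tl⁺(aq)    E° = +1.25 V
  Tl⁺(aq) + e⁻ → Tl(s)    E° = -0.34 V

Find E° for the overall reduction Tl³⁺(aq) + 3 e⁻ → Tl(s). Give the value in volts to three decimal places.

Since ΔG° = −nFE° is additive over sequential reductions, n₃E°₃ = n₁E°₁ + n₂E°₂.
E°₃ = (2×+1.25 + 1×-0.34) / 3 = (+2.160) / 3 = +0.720 V.

+0.720 V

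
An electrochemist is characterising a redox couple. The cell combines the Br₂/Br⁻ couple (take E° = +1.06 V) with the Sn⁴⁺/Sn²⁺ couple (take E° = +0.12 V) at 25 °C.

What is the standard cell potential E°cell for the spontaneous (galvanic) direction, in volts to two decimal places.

The Br₂/Br⁻ couple has the higher reduction potential, so it is the cathode; Sn⁴⁺/Sn²⁺ is oxidised at the anode.
E°cell = E°(cathode) − E°(anode) = (+1.06) − (+0.12) = +0.94 V.
Since E°cell > 0, the reaction is spontaneous under standard conditions.

+0.94 V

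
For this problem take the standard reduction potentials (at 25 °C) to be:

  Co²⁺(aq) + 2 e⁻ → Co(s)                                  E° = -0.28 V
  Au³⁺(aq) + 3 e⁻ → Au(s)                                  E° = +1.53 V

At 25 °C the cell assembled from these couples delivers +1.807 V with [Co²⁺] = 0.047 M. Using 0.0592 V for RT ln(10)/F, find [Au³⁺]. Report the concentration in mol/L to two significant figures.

0.0072 M

Au³⁺/Au is the cathode, Co²⁺/Co the anode: E°cell = +1.81 V, n = 6.
Overall reaction: 2 Au³⁺(aq) + 3 Co(s) → 2 Au(s) + 3 Co²⁺(aq); Q = [Co²⁺]^3/[Au³⁺]^2.
From E = E° − (0.0592/n) log Q: log Q = (E° − E)·n/0.0592 = (+1.81 − (+1.807))·6/0.0592 = 0.3041.
So 2·log[Au³⁺] = 3·log(0.047) − log Q = -3.9837 − (0.3041) = -4.2878; log[Au³⁺] = -4.2878 / 2 = -2.1439; [Au³⁺] = 10^(-2.1439) ≈ 0.0072 M.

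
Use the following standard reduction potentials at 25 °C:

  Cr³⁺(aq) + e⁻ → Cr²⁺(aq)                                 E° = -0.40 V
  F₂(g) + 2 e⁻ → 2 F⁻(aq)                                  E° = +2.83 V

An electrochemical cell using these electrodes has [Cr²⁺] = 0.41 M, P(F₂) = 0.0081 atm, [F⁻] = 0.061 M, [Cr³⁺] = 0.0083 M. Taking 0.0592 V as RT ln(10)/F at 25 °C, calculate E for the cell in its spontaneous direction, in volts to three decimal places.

F₂/F⁻ is the cathode (higher E°), Cr³⁺/Cr²⁺ the anode: E°cell = +2.83 − (-0.40) = +3.23 V, n = 2.
Overall: F₂(g) + 2 Cr²⁺(aq) → 2 F⁻(aq) + 2 Cr³⁺(aq)
Q = [F⁻]^2·[Cr³⁺]^2 / (P(F₂)·[Cr²⁺]^2); log Q = -3.725.
E = E° − (0.0592/n) log Q = +3.23 − (0.0592/2)(-3.725) = +3.340 V.

+3.340 V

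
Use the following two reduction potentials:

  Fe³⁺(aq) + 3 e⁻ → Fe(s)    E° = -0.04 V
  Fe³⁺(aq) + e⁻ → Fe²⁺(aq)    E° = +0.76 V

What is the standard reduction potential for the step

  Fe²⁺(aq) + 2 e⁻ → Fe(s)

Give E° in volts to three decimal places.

-0.440 V

Sequential free energies add, so n₃E°₃ = n₁E°₁ + n₂E°₂.
With n₃ = 3, and the known step contributing 1×(+0.76) V, the unknown satisfies 2·E° = 3×(-0.04) − 1×(+0.76) = -0.880.
E° = -0.880 / 2 = -0.440 V.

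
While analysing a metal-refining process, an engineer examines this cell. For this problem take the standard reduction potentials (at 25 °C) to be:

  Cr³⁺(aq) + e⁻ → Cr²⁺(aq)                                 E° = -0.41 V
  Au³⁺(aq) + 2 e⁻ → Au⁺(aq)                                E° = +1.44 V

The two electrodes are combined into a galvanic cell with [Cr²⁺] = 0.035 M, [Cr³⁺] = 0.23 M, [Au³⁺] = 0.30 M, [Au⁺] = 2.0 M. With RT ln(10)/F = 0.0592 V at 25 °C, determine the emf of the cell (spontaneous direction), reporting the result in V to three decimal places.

+1.777 V

Au³⁺/Au⁺ is the cathode (higher E°), Cr³⁺/Cr²⁺ the anode: E°cell = +1.44 − (-0.41) = +1.85 V, n = 2.
Overall: Au³⁺(aq) + 2 Cr²⁺(aq) → Au⁺(aq) + 2 Cr³⁺(aq)
Q = [Au⁺]·[Cr³⁺]^2 / ([Au³⁺]·[Cr²⁺]^2); log Q = 2.459.
E = E° − (0.0592/n) log Q = +1.85 − (0.0592/2)(2.459) = +1.777 V.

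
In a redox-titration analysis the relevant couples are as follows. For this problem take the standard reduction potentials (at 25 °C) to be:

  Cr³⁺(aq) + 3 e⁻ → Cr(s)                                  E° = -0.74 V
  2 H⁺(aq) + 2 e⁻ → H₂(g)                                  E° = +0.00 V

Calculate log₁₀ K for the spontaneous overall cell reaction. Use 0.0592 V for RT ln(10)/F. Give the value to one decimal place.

Cathode: H⁺/H₂; anode: Cr³⁺/Cr. E°cell = +0.74 V, n = 6.
log K = nE°cell / 0.0592 = (6)(+0.74) / 0.0592 = 75.0.

75.0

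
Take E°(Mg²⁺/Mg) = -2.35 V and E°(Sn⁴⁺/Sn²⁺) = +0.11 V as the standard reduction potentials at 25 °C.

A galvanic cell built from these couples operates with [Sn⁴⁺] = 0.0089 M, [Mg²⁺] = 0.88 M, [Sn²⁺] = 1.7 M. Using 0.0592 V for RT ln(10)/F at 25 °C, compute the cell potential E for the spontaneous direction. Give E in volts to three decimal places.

Sn⁴⁺/Sn²⁺ is the cathode (higher E°), Mg²⁺/Mg the anode: E°cell = +0.11 − (-2.35) = +2.46 V, n = 2.
Overall: Sn⁴⁺(aq) + Mg(s) → Sn²⁺(aq) + Mg²⁺(aq)
Q = [Sn²⁺]·[Mg²⁺] / ([Sn⁴⁺]); log Q = 2.226.
E = E° − (0.0592/n) log Q = +2.46 − (0.0592/2)(2.226) = +2.394 V.

+2.394 V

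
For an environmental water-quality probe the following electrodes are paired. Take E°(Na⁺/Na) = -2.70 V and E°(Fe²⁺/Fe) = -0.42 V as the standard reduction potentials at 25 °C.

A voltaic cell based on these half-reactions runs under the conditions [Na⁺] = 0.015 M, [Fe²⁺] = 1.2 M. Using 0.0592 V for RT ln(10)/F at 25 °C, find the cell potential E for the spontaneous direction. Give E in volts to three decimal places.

+2.390 V

Fe²⁺/Fe is the cathode (higher E°), Na⁺/Na the anode: E°cell = -0.42 − (-2.70) = +2.28 V, n = 2.
Overall: Fe²⁺(aq) + 2 Na(s) → Fe(s) + 2 Na⁺(aq)
Q = [Na⁺]^2 / ([Fe²⁺]); log Q = -3.727.
E = E° − (0.0592/n) log Q = +2.28 − (0.0592/2)(-3.727) = +2.390 V.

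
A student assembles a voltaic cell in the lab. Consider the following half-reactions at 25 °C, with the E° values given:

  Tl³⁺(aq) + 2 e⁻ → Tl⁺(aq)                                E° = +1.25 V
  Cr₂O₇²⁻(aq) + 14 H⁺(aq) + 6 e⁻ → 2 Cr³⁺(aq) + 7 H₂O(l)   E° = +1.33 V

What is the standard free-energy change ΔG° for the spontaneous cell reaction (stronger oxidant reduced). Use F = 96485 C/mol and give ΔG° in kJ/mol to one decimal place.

-46.3 kJ/mol

Cr₂O₇²⁻/Cr³⁺ (E° = +1.33 V) is the cathode; Tl³⁺/Tl⁺ (E° = +1.25 V) is the anode, so E°cell = +0.08 V.
Balancing electrons gives n = 6 (lcm of 6 and 2).
ΔG° = −nFE° = −(6)(96485)(+0.08) = -46,313 J = -46.3 kJ/mol.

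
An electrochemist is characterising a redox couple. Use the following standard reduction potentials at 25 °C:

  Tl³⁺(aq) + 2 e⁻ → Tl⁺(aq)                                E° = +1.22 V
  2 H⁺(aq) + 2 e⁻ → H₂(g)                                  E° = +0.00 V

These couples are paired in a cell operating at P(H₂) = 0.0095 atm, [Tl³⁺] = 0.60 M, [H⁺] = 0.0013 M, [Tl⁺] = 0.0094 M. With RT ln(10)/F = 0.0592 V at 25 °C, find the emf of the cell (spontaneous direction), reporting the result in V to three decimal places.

+1.384 V

Tl³⁺/Tl⁺ is the cathode (higher E°), H⁺/H₂ the anode: E°cell = +1.22 − (+0.00) = +1.22 V, n = 2.
Overall: Tl³⁺(aq) + H₂(g) → Tl⁺(aq) + 2 H⁺(aq)
Q = [Tl⁺]·[H⁺]^2 / ([Tl³⁺]·P(H₂)); log Q = -5.555.
E = E° − (0.0592/n) log Q = +1.22 − (0.0592/2)(-5.555) = +1.384 V.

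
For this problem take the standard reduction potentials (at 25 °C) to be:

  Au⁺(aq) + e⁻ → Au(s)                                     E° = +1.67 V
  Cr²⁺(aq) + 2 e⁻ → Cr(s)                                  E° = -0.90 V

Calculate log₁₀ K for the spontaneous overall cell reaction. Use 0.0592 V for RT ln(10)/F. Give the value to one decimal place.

Cathode: Au⁺/Au; anode: Cr²⁺/Cr. E°cell = +2.57 V, n = 2.
log K = nE°cell / 0.0592 = (2)(+2.57) / 0.0592 = 86.8.

86.8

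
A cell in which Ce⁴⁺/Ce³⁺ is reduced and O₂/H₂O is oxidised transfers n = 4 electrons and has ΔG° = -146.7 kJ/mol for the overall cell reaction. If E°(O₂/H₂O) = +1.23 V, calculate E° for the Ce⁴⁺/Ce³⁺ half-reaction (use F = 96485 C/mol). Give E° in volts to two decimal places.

+1.61 V

E°cell = −ΔG°/(nF) = −(-146.7×10³)/((4)(96485)) = +0.380 V.
Since Ce⁴⁺/Ce³⁺ is the cathode and O₂/H₂O the anode, E°cell = E°(Ce⁴⁺/Ce³⁺) − E°(O₂/H₂O).
So E°(Ce⁴⁺/Ce³⁺) = E°cell + E°(O₂/H₂O) = +0.380 + (+1.23) = +1.61 V.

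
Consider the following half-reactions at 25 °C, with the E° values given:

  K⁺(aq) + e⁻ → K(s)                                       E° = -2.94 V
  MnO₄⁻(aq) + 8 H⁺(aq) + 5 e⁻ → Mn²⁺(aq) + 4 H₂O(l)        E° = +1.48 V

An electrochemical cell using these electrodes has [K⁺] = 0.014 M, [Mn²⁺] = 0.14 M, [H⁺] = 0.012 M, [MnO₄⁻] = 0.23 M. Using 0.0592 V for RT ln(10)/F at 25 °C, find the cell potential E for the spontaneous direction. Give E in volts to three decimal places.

MnO₄⁻/Mn²⁺ is the cathode (higher E°), K⁺/K the anode: E°cell = +1.48 − (-2.94) = +4.42 V, n = 5.
Overall: MnO₄⁻(aq) + 8 H⁺(aq) + 5 K(s) → Mn²⁺(aq) + 4 H₂O(l) + 5 K⁺(aq)
Q = [Mn²⁺]·[K⁺]^5 / ([MnO₄⁻]·[H⁺]^8); log Q = 5.882.
E = E° − (0.0592/n) log Q = +4.42 − (0.0592/5)(5.882) = +4.350 V.

+4.350 V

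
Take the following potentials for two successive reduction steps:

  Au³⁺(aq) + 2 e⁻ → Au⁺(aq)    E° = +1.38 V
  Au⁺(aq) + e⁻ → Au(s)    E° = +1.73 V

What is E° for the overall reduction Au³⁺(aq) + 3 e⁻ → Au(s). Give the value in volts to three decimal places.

+1.497 V

Adding the free-energy changes (−nFE°) of the two steps gives −n₃FE°₃ = −n₁FE°₁ − n₂FE°₂.
E°₃ = (2×+1.38 + 1×+1.73) / 3 = (+4.490) / 3 = +1.497 V.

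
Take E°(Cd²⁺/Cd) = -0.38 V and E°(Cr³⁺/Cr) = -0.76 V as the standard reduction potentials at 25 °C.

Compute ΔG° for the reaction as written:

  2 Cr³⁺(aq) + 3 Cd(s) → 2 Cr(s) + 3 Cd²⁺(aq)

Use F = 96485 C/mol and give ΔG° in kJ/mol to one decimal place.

+220.0 kJ/mol

As written, Cr³⁺/Cr is reduced (cathode) and Cd²⁺/Cd is oxidised (anode), so E°cell = (-0.76) − (-0.38) = -0.38 V.
Balancing electrons gives n = 6.
ΔG° = −nFE° = −(6)(96485)(-0.38) = 219,986 J = +220.0 kJ/mol.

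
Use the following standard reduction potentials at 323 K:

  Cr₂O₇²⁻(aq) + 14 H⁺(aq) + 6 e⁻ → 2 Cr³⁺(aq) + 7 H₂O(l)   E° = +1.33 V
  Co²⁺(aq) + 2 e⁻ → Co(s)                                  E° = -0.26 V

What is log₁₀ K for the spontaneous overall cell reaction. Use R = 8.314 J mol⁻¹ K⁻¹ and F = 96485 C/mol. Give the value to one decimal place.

148.9

Cathode: Cr₂O₇²⁻/Cr³⁺; anode: Co²⁺/Co. E°cell = (+1.33) − (-0.26) = +1.59 V, with n = 6.
ΔG° = −nFE° = −RT ln K, so ln K = nFE°/(RT) = (6)(96485)(+1.59) / ((8.314)(323)) = 342.764.
log₁₀ K = 342.764 / ln 10 = 148.9.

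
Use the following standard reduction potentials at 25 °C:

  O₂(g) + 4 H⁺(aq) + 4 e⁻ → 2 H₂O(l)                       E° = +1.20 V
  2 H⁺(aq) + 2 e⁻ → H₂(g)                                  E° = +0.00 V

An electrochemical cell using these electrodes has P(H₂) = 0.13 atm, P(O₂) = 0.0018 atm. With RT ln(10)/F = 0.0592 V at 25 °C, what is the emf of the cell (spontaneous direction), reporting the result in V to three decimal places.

O₂/H₂O is the cathode (higher E°), H⁺/H₂ the anode: E°cell = +1.20 − (+0.00) = +1.20 V, n = 4.
Overall: O₂(g) + 2 H₂(g) → 2 H₂O(l)
Q = 1 / (P(O₂)·P(H₂)^2); log Q = 4.517.
E = E° − (0.0592/n) log Q = +1.20 − (0.0592/4)(4.517) = +1.133 V.

+1.133 V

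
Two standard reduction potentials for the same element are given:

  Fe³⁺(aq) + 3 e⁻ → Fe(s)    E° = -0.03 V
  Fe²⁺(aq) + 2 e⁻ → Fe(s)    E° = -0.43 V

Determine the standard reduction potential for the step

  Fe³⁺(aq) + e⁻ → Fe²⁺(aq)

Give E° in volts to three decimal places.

Sequential free energies add, so n₃E°₃ = n₁E°₁ + n₂E°₂.
With n₃ = 3, and the known step contributing 2×(-0.43) V, the unknown satisfies 1·E° = 3×(-0.03) − 2×(-0.43) = +0.770.
E° = +0.770 / 1 = +0.770 V.

+0.770 V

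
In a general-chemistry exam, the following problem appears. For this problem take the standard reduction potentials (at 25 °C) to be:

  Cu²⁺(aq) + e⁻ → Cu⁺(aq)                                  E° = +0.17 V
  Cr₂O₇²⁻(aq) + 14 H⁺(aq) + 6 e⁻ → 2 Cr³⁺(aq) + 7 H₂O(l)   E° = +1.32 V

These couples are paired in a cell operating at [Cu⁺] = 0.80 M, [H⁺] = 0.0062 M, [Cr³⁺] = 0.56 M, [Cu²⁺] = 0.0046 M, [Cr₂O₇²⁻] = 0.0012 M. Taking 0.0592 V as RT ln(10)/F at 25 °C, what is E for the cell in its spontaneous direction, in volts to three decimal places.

Cr₂O₇²⁻/Cr³⁺ is the cathode (higher E°), Cu²⁺/Cu⁺ the anode: E°cell = +1.32 − (+0.17) = +1.15 V, n = 6.
Overall: Cr₂O₇²⁻(aq) + 14 H⁺(aq) + 6 Cu⁺(aq) → 2 Cr³⁺(aq) + 7 H₂O(l) + 6 Cu²⁺(aq)
Q = [Cr³⁺]^2·[Cu²⁺]^6 / ([Cr₂O₇²⁻]·[H⁺]^14·[Cu⁺]^6); log Q = 19.882.
E = E° − (0.0592/n) log Q = +1.15 − (0.0592/6)(19.882) = +0.954 V.

+0.954 V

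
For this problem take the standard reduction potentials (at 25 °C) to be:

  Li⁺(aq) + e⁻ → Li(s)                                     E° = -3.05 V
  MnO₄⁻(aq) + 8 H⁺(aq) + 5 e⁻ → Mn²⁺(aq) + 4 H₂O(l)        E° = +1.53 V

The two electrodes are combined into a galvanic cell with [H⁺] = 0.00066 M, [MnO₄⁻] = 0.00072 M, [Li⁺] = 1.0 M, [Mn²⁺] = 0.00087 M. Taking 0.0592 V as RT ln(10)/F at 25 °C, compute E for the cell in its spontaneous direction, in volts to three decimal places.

+4.278 V

MnO₄⁻/Mn²⁺ is the cathode (higher E°), Li⁺/Li the anode: E°cell = +1.53 − (-3.05) = +4.58 V, n = 5.
Overall: MnO₄⁻(aq) + 8 H⁺(aq) + 5 Li(s) → Mn²⁺(aq) + 4 H₂O(l) + 5 Li⁺(aq)
Q = [Mn²⁺]·[Li⁺]^5 / ([MnO₄⁻]·[H⁺]^8); log Q = 25.526.
E = E° − (0.0592/n) log Q = +4.58 − (0.0592/5)(25.526) = +4.278 V.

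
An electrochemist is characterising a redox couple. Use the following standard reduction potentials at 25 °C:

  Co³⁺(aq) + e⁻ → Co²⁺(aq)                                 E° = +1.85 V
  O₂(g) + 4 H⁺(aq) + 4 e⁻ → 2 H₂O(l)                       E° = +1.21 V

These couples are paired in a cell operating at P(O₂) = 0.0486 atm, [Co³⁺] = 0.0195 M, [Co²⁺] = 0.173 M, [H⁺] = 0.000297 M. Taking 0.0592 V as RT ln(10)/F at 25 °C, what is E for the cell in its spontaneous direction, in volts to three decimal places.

+0.812 V

Co³⁺/Co²⁺ is the cathode (higher E°), O₂/H₂O the anode: E°cell = +1.85 − (+1.21) = +0.64 V, n = 4.
Overall: 4 Co³⁺(aq) + 2 H₂O(l) → 4 Co²⁺(aq) + O₂(g) + 4 H⁺(aq)
Q = [Co²⁺]^4·P(O₂)·[H⁺]^4 / ([Co³⁺]^4); log Q = -11.630.
E = E° − (0.0592/n) log Q = +0.64 − (0.0592/4)(-11.630) = +0.812 V.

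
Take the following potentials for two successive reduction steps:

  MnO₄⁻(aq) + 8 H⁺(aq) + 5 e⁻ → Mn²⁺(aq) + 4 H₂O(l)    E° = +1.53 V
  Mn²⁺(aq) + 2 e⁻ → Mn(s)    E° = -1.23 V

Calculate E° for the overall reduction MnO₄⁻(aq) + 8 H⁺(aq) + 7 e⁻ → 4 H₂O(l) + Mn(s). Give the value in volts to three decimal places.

+0.741 V

Since ΔG° = −nFE° is additive over sequential reductions, n₃E°₃ = n₁E°₁ + n₂E°₂.
E°₃ = (5×+1.53 + 2×-1.23) / 7 = (+5.190) / 7 = +0.741 V.
E° values themselves are not directly additive — weighting by electron count is essential.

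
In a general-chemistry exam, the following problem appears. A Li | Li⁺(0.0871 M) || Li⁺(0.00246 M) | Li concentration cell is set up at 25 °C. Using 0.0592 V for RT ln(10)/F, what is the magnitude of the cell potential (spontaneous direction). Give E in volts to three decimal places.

+0.092 V

For a concentration cell E°cell = 0. The 0.0871 M side is the cathode (reduction is favoured where [Li⁺] is higher).
With n = 1, E = −(0.0592/1) log([Li⁺]ₐₙ/[Li⁺]꜀ₐₜ) = −(0.0592/1) log(0.00246/0.0871) = −(0.0592/1)(-1.549) = +0.092 V.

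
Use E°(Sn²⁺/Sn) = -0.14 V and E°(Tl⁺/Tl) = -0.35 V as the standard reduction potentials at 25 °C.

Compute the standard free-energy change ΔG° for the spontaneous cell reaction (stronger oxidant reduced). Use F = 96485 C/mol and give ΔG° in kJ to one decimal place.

Sn²⁺/Sn (E° = -0.14 V) is the cathode; Tl⁺/Tl (E° = -0.35 V) is the anode, so E°cell = +0.21 V.
Balancing electrons gives n = 2 (lcm of 2 and 1).
ΔG° = −nFE° = −(2)(96485)(+0.21) = -40,524 J = -40.5 kJ.

-40.5 kJ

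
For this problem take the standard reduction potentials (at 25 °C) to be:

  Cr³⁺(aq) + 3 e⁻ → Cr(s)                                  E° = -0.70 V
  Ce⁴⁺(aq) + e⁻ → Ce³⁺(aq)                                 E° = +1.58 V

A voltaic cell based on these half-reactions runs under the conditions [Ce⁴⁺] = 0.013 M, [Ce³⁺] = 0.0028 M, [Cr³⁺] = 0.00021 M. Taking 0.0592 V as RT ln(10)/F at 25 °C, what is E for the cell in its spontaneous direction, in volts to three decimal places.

Ce⁴⁺/Ce³⁺ is the cathode (higher E°), Cr³⁺/Cr the anode: E°cell = +1.58 − (-0.70) = +2.28 V, n = 3.
Overall: 3 Ce⁴⁺(aq) + Cr(s) → 3 Ce³⁺(aq) + Cr³⁺(aq)
Q = [Ce³⁺]^3·[Cr³⁺] / ([Ce⁴⁺]^3); log Q = -5.678.
E = E° − (0.0592/n) log Q = +2.28 − (0.0592/3)(-5.678) = +2.392 V.

+2.392 V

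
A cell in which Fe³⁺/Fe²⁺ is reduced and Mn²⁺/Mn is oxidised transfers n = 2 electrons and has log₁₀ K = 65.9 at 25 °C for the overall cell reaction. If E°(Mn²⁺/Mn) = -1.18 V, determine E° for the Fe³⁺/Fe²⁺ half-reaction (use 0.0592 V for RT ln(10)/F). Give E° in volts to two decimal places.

E°cell = (0.0592/n)·log K = (0.0592/2)(65.9) = +1.951 V.
Since Fe³⁺/Fe²⁺ is the cathode and Mn²⁺/Mn the anode, E°cell = E°(Fe³⁺/Fe²⁺) − E°(Mn²⁺/Mn).
So E°(Fe³⁺/Fe²⁺) = E°cell + E°(Mn²⁺/Mn) = +1.951 + (-1.18) = +0.77 V.

+0.77 V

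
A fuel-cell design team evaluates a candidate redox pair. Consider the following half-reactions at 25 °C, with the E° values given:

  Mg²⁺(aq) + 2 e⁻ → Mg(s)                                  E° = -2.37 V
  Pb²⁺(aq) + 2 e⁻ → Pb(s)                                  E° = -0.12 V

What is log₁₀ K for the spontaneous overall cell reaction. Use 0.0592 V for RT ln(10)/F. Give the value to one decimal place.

76.0

Cathode: Pb²⁺/Pb; anode: Mg²⁺/Mg. E°cell = +2.25 V, n = 2.
log K = nE°cell / 0.0592 = (2)(+2.25) / 0.0592 = 76.0.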